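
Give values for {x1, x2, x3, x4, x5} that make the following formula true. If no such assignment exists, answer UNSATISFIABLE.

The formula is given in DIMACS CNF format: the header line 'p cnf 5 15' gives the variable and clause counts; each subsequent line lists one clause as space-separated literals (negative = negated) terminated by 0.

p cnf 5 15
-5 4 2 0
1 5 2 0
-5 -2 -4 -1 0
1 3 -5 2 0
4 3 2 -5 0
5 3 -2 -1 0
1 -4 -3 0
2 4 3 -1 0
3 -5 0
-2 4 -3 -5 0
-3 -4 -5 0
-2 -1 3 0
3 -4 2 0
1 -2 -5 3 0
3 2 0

x1=False; x2=True; x3=True; x4=False; x5=False

Branch on x3: set x3 = True.
Branch on x1: set x1 = False.
From the singleton clause (¬x4), x4 = False.
Branch on x5: set x5 = False.
From the singleton clause (x2), x2 = True.
Every clause now holds.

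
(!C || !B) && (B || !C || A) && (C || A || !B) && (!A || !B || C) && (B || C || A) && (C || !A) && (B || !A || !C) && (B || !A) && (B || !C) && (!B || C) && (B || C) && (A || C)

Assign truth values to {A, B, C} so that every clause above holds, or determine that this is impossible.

Branch on C: set C = false.
(!A) alone gives A = false.
Now (A) is unsatisfied and unit — conflict.
Undo C and try C = true.
(!B) alone gives B = false.
Now (B) is unsatisfied and unit — conflict.
Neither C = true nor C = false works.

UNSATISFIABLE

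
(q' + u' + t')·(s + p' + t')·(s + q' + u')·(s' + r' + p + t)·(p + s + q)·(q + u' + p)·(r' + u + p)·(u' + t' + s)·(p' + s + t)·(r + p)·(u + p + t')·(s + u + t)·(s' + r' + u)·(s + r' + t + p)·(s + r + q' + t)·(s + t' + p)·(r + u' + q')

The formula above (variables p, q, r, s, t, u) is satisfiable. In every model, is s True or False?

True

Suppose s = 0.
Suppose p = 0.
From the singleton clause (q), q = 1.
From the singleton clause (u'), u = 0.
From the singleton clause (r'), r = 0.
Now (r) is unsatisfied and unit — conflict.
That branch fails; take p = 1 instead.
From the singleton clause (t'), t = 0.
Now (t) is unsatisfied and unit — conflict.
Both values of p lead to a conflict.
So every satisfying assignment has s = True.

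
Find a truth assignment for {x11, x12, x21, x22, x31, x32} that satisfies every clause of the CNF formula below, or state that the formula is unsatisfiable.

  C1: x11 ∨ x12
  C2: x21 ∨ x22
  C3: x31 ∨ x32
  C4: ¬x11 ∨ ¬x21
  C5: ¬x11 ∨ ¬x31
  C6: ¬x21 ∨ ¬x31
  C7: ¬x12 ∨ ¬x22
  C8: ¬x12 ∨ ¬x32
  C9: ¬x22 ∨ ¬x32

UNSATISFIABLE

Try x11 = True.
From the singleton clause (¬x21), x21 = False.
From the singleton clause (x22), x22 = True.
From the singleton clause (¬x31), x31 = False.
From the singleton clause (x32), x32 = True.
But (¬x32) is also a unit clause — contradiction.
Backtrack on x11: now try x11 = False.
From the singleton clause (x12), x12 = True.
From the singleton clause (¬x22), x22 = False.
From the singleton clause (x21), x21 = True.
From the singleton clause (¬x31), x31 = False.
From the singleton clause (x32), x32 = True.
But (¬x32) is also a unit clause — contradiction.
Both values of x11 lead to a conflict.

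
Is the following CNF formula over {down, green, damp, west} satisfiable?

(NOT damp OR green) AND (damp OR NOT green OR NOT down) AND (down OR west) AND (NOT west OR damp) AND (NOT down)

Unit clause (NOT down) forces down = false.
Unit clause (west) forces west = true.
Unit clause (damp) forces damp = true.
Unit clause (green) forces green = true.
All clauses are satisfied.
A satisfying assignment: down: false,  green: true,  damp: true,  west: true.

Yes, satisfiable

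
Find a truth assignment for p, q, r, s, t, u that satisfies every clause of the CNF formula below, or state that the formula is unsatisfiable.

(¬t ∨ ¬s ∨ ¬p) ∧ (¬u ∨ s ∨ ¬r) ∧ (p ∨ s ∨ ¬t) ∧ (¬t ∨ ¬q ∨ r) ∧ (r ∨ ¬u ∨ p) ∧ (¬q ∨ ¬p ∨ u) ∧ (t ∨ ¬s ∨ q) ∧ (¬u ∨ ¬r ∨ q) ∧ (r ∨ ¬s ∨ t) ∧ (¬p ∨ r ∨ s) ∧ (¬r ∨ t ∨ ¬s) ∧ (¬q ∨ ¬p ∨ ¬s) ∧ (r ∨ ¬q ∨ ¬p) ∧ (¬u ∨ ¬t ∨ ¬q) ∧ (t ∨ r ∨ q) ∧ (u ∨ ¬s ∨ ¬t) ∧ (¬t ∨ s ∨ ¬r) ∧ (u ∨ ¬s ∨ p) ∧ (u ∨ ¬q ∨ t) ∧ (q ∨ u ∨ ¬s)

Suppose t = False.
Suppose s = False.
Suppose u = False.
(¬q) alone gives q = False.
(r) alone gives r = True.
Every clause is now satisfied; p is unconstrained.

p=True; q=False; r=True; s=False; t=False; u=False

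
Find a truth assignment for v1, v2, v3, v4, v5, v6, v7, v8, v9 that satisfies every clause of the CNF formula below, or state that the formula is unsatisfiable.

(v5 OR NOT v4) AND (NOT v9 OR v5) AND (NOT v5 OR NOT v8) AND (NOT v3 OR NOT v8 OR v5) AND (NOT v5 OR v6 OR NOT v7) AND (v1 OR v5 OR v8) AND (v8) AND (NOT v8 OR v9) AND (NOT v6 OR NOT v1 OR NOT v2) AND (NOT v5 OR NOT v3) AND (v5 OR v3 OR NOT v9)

UNSATISFIABLE

The clause (v8) is unit, so v8 = true.
The clause (NOT v5) is unit, so v5 = false.
The clause (NOT v4) is unit, so v4 = false.
The clause (NOT v9) is unit, so v9 = false.
But (v9) is also a unit clause — contradiction.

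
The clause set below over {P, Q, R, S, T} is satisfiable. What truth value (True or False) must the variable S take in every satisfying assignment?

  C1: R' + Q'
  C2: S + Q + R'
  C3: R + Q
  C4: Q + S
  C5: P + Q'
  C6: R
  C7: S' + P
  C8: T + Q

True

Suppose S = 0.
Unit clause (Q) forces Q = 1.
Unit clause (R') forces R = 0.
Now (R) is unsatisfied and unit — conflict.
So every satisfying assignment has S = True.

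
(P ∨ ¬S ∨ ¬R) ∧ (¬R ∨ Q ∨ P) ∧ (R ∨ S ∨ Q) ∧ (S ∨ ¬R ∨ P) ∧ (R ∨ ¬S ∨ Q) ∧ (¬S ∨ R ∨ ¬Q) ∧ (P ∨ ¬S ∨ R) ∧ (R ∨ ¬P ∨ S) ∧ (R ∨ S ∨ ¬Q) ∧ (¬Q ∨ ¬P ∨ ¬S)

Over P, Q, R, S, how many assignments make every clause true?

3

There are 2^4 = 16 truth assignments over (P, Q, R, S).
Check each against the 10 clauses (columns in the order P, Q, R, S):
  F F F F  ✗ fails (R ∨ S ∨ Q)
  F F F T  ✗ fails (R ∨ ¬S ∨ Q)
  F F T F  ✗ fails (¬R ∨ Q ∨ P)
  F F T T  ✗ fails (P ∨ ¬S ∨ ¬R)
  F T F F  ✗ fails (R ∨ S ∨ ¬Q)
  F T F T  ✗ fails (¬S ∨ R ∨ ¬Q)
  F T T F  ✗ fails (S ∨ ¬R ∨ P)
  F T T T  ✗ fails (P ∨ ¬S ∨ ¬R)
  T F F F  ✗ fails (R ∨ S ∨ Q)
  T F F T  ✗ fails (R ∨ ¬S ∨ Q)
  T F T F  ✓ satisfies all
  T F T T  ✓ satisfies all
  T T F F  ✗ fails (R ∨ ¬P ∨ S)
  T T F T  ✗ fails (¬S ∨ R ∨ ¬Q)
  T T T F  ✓ satisfies all
  T T T T  ✗ fails (¬Q ∨ ¬P ∨ ¬S)
3 of the 16 rows are models.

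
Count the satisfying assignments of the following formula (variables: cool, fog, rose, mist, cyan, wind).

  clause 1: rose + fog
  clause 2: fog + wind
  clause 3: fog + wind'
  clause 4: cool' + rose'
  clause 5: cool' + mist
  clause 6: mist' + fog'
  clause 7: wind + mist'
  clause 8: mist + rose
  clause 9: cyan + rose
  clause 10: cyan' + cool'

There are 2^6 = 64 truth assignments over (cool, fog, rose, mist, cyan, wind).
Split on rose. With rose = 1, the clauses containing rose are satisfied and rose' drops from the rest; 4 of the 2^5 = 32 assignments to the other variables satisfy what remains.
With rose = 0, by the same count on the reduced clause set, 0 assignments work.
(One model: cool=F, fog=T, rose=T, mist=F, cyan=F, wind=F.)
Total: 4 + 0 = 4.

4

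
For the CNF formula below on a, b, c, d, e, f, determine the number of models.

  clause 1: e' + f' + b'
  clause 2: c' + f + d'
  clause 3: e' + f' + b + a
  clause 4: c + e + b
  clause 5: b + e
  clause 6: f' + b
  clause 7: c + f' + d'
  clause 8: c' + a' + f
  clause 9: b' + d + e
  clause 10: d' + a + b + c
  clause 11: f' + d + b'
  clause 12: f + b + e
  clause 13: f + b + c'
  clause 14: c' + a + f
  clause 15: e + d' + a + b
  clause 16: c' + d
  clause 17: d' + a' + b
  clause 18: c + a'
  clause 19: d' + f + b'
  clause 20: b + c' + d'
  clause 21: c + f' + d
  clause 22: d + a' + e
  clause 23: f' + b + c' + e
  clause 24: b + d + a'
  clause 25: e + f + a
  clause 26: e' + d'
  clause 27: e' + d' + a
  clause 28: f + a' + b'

There are 2^6 = 64 truth assignments over (a, b, c, d, e, f).
Split on b. With b = 1, the clauses containing b are satisfied and b' drops from the rest; 3 of the 2^5 = 32 assignments to the other variables satisfy what remains.
With b = 0, by the same count on the reduced clause set, 1 assignment works.
(One model: a=F, b=F, c=F, d=F, e=T, f=F.)
Total: 3 + 1 = 4.

4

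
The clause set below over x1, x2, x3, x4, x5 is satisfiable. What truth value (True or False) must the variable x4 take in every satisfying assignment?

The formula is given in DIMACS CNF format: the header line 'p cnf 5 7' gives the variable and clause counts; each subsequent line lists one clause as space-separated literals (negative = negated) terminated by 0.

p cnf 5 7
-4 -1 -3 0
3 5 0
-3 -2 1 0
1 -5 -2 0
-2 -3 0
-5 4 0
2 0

True

Suppose x4 = False.
From the singleton clause (¬x5), x5 = False.
From the singleton clause (x3), x3 = True.
From the singleton clause (¬x2), x2 = False.
That conflicts with the unit clause (x2).
So every satisfying assignment has x4 = True.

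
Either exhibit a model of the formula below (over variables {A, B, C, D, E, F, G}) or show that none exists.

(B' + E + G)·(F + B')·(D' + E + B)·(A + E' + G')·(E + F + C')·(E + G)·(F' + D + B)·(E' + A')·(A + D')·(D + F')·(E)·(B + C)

From the singleton clause (E), E = 1.
From the singleton clause (A'), A = 0.
From the singleton clause (G'), G = 0.
From the singleton clause (D'), D = 0.
From the singleton clause (F'), F = 0.
From the singleton clause (B'), B = 0.
From the singleton clause (C), C = 1.
Every clause now holds.

A=0,  B=0,  C=1,  D=0,  E=1,  F=0,  G=0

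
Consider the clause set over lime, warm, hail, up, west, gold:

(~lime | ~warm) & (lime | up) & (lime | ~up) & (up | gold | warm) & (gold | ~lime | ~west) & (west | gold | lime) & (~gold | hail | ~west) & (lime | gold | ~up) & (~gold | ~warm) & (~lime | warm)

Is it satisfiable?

Unsatisfiable

Try lime = 0.
(up) alone gives up = 1.
That conflicts with the unit clause (~up).
Backtrack on lime: now try lime = 1.
(~warm) alone gives warm = 0.
That conflicts with the unit clause (warm).
Both values of lime lead to a conflict.
No assignment satisfies every clause.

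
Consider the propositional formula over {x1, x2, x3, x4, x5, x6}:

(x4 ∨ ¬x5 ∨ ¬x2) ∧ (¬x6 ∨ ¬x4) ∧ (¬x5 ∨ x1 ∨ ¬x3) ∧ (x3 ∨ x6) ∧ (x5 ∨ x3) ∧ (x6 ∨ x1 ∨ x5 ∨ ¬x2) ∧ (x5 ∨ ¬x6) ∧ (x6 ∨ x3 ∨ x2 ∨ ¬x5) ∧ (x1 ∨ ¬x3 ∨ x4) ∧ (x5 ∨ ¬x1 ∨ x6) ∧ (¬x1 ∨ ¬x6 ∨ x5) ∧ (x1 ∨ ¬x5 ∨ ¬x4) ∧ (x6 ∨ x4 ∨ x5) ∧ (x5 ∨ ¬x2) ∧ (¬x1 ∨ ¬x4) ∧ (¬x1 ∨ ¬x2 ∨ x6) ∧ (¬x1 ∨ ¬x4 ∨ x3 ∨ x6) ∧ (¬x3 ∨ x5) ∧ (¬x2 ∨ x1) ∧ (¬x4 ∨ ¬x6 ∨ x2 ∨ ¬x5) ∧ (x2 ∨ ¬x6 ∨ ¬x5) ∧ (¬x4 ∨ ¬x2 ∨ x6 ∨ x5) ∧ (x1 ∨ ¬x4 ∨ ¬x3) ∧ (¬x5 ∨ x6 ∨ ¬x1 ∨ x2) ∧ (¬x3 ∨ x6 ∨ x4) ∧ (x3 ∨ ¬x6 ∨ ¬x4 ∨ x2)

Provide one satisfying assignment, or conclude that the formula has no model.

UNSATISFIABLE

Suppose x6 = False.
Unit clause (x3) forces x3 = True.
Unit clause (x5) forces x5 = True.
Unit clause (x1) forces x1 = True.
Unit clause (¬x4) forces x4 = False.
But (x4) is also a unit clause — contradiction.
Undo x6 and try x6 = True.
Unit clause (¬x4) forces x4 = False.
Unit clause (x5) forces x5 = True.
Unit clause (¬x2) forces x2 = False.
But (x2) is also a unit clause — contradiction.
Neither x6 = True nor x6 = False works.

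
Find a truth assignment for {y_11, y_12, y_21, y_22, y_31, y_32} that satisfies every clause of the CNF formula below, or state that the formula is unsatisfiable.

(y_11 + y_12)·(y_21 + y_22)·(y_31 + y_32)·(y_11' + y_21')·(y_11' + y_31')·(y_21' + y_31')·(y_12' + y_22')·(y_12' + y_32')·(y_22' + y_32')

Suppose y_11 = 1.
(y_21') alone gives y_21 = 0.
(y_22) alone gives y_22 = 1.
(y_31') alone gives y_31 = 0.
(y_32) alone gives y_32 = 1.
But (y_32') is also a unit clause — contradiction.
So y_11 must be the other value — set y_11 = 0.
(y_12) alone gives y_12 = 1.
(y_22') alone gives y_22 = 0.
(y_21) alone gives y_21 = 1.
(y_31') alone gives y_31 = 0.
(y_32) alone gives y_32 = 1.
But (y_32') is also a unit clause — contradiction.
Either choice for y_11 ends in contradiction.

UNSATISFIABLE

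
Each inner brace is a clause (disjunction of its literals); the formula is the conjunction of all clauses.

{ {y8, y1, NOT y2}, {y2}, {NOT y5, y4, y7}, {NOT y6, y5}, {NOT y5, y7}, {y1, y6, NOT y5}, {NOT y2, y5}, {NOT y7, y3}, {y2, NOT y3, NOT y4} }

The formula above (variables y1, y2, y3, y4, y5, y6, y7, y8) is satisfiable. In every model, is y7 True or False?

True

Suppose y7 = false.
The clause (y2) is unit, so y2 = true.
The clause (NOT y5) is unit, so y5 = false.
Now (y5) is unsatisfied and unit — conflict.
So every satisfying assignment has y7 = True.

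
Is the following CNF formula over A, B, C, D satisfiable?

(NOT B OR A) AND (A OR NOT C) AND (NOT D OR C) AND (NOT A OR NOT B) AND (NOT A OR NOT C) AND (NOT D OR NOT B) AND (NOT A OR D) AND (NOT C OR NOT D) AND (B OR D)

Branch on B: set B = false.
Unit clause (D) forces D = true.
Unit clause (C) forces C = true.
Now (NOT C) is unsatisfied and unit — conflict.
So B must be the other value — set B = true.
Unit clause (A) forces A = true.
Now (NOT A) is unsatisfied and unit — conflict.
Both values of B lead to a conflict.
No assignment satisfies every clause.

Unsatisfiable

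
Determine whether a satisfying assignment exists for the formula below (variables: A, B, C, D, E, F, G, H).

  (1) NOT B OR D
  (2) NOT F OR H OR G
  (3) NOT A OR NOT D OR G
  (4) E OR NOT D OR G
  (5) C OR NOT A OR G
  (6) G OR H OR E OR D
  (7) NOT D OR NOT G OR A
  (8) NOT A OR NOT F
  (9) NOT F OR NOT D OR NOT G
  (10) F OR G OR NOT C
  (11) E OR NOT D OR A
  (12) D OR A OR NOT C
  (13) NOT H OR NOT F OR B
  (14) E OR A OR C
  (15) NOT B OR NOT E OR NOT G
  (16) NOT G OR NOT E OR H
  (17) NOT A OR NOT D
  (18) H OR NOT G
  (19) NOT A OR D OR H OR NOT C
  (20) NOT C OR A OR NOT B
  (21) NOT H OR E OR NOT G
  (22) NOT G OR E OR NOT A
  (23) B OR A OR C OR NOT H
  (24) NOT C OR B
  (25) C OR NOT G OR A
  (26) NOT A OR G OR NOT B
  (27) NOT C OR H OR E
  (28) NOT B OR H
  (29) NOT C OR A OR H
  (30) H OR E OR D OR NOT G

Satisfiable

Suppose B = false.
Unit clause (NOT C) forces C = false.
Suppose A = true.
Unit clause (G) forces G = true.
Unit clause (NOT F) forces F = false.
Unit clause (NOT D) forces D = false.
Unit clause (H) forces H = true.
Unit clause (E) forces E = true.
All clauses are satisfied.
A satisfying assignment: A ↦ true, B ↦ false, C ↦ false, D ↦ false, E ↦ true, F ↦ false, G ↦ true, H ↦ true.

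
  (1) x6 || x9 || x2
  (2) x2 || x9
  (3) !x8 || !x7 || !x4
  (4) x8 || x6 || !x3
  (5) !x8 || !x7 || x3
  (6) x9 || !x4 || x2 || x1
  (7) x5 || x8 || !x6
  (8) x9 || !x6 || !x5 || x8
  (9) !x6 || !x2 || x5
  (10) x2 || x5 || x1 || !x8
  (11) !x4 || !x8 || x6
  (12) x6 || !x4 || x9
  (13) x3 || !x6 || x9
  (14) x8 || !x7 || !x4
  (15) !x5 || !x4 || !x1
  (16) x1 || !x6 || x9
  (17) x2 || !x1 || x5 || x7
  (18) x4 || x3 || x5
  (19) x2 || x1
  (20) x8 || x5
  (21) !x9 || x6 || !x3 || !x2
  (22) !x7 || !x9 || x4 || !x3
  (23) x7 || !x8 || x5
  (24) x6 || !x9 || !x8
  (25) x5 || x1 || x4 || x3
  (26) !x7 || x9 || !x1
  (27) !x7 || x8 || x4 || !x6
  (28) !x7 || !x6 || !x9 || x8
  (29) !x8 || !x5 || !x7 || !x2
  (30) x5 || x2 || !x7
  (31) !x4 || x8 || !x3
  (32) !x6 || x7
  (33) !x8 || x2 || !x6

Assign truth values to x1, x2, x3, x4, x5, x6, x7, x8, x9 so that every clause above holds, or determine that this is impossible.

x1 ↦ false; x2 ↦ true; x3 ↦ false; x4 ↦ false; x5 ↦ true; x6 ↦ false; x7 ↦ false; x8 ↦ true; x9 ↦ false

Branch on x2: set x2 = true.
Branch on x6: set x6 = false.
Branch on x8: set x8 = true.
The clause (!x4) is unit, so x4 = false.
The clause (!x9) is unit, so x9 = false.
Branch on x7: set x7 = false.
The clause (x5) is unit, so x5 = true.
No clause remains; x1, x3 are free.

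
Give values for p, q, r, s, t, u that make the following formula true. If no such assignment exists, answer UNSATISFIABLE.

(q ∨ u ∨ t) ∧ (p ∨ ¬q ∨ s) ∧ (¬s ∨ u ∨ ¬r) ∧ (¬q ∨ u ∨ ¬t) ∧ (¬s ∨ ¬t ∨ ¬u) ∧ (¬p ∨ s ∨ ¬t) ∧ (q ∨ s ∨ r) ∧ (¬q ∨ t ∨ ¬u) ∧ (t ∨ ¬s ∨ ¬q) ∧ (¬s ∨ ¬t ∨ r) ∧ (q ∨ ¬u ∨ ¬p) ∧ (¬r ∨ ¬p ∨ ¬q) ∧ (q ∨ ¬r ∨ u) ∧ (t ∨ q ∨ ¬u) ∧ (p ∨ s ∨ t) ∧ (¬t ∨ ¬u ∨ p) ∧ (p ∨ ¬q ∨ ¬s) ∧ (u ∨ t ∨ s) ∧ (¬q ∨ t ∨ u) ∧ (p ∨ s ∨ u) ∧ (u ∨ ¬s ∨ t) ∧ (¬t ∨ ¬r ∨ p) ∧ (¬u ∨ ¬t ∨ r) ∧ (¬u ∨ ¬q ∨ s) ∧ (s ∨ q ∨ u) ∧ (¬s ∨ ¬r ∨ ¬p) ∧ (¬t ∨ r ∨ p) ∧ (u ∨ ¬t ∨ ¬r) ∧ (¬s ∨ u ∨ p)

Case q = True:
Case p = True:
Unit clause (¬r) forces r = False.
Case u = True:
Unit clause (t) forces t = True.
Now (¬t) is unsatisfied and unit — conflict.
That branch fails; take u = False instead.
Unit clause (¬t) forces t = False.
Now (t) is unsatisfied and unit — conflict.
Neither u = True nor u = False works.
That branch fails; take p = False instead.
Unit clause (s) forces s = True.
Now (¬s) is unsatisfied and unit — conflict.
Neither p = True nor p = False works.
That branch fails; take q = False instead.
Case u = True:
Unit clause (¬p) forces p = False.
Unit clause (t) forces t = True.
Now (¬t) is unsatisfied and unit — conflict.
That branch fails; take u = False instead.
Unit clause (t) forces t = True.
Unit clause (¬r) forces r = False.
Unit clause (s) forces s = True.
Now (¬s) is unsatisfied and unit — conflict.
Neither u = True nor u = False works.
Neither q = True nor q = False works.

UNSATISFIABLE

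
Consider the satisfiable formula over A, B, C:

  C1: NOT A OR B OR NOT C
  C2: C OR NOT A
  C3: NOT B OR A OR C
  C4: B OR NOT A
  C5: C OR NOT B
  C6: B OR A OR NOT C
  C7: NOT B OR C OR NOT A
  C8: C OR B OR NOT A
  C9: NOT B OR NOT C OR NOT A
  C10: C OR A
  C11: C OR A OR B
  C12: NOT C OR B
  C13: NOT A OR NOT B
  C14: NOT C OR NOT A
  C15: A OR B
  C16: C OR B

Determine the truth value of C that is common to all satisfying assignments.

True

Suppose C = false.
The clause (NOT A) is unit, so A = false.
Now (A) is unsatisfied and unit — conflict.
So every satisfying assignment has C = True.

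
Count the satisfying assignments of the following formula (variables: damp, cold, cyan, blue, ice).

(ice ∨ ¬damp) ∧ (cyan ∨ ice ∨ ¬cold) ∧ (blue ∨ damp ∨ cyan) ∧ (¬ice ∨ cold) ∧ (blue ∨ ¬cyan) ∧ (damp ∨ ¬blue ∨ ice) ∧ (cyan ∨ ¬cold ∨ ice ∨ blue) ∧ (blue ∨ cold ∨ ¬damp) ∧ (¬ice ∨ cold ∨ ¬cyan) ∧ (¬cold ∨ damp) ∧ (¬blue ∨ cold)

3

There are 2^5 = 32 truth assignments over (damp, cold, cyan, blue, ice).
Split on cold. With cold = True, the clauses containing cold are satisfied and ¬cold drops from the rest; 3 of the 2^4 = 16 assignments to the other variables satisfy what remains.
With cold = False, by the same count on the reduced clause set, 0 assignments work.
Total: 3 + 0 = 3.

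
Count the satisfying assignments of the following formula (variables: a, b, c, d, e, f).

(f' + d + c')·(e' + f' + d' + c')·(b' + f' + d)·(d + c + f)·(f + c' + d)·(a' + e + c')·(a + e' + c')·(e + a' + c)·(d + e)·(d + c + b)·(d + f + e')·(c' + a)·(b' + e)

12

There are 2^6 = 64 truth assignments over (a, b, c, d, e, f).
Split on b. With b = 1, the clauses containing b are satisfied and b' drops from the rest; 5 of the 2^5 = 32 assignments to the other variables satisfy what remains.
With b = 0, by the same count on the reduced clause set, 7 assignments work.
(One model: a=F, b=F, c=F, d=T, e=F, f=F.)
Total: 5 + 7 = 12.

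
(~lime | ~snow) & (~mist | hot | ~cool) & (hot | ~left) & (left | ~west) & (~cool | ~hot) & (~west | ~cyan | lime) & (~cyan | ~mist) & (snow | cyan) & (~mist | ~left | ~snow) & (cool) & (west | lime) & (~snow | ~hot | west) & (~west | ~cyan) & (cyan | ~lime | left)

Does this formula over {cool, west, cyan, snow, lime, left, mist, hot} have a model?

From the singleton clause (cool), cool = 1.
From the singleton clause (~hot), hot = 0.
From the singleton clause (~mist), mist = 0.
From the singleton clause (~left), left = 0.
From the singleton clause (~west), west = 0.
From the singleton clause (lime), lime = 1.
From the singleton clause (~snow), snow = 0.
From the singleton clause (cyan), cyan = 1.
Every clause now holds.
A satisfying assignment: cool ↦ 1,  west ↦ 0,  cyan ↦ 1,  snow ↦ 0,  lime ↦ 1,  left ↦ 0,  mist ↦ 0,  hot ↦ 0.

Yes, satisfiable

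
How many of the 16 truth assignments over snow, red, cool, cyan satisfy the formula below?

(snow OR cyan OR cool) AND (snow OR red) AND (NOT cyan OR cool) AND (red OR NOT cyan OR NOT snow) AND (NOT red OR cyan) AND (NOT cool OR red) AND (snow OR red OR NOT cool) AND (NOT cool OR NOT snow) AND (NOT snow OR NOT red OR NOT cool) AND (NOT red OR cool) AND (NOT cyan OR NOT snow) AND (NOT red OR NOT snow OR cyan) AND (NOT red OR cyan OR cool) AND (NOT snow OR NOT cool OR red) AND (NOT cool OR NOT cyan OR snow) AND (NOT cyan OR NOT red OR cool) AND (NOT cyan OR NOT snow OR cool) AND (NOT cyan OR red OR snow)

1

There are 2^4 = 16 truth assignments over (snow, red, cool, cyan).
Check each against the 18 clauses (columns in the order snow, red, cool, cyan):
  F F F F  ✗ fails (snow OR cyan OR cool)
  F F F T  ✗ fails (snow OR red)
  F F T F  ✗ fails (snow OR red)
  F F T T  ✗ fails (snow OR red)
  F T F F  ✗ fails (snow OR cyan OR cool)
  F T F T  ✗ fails (NOT cyan OR cool)
  F T T F  ✗ fails (NOT red OR cyan)
  F T T T  ✗ fails (NOT cool OR NOT cyan OR snow)
  T F F F  ✓ satisfies all
  T F F T  ✗ fails (NOT cyan OR cool)
  T F T F  ✗ fails (NOT cool OR red)
  T F T T  ✗ fails (red OR NOT cyan OR NOT snow)
  T T F F  ✗ fails (NOT red OR cyan)
  T T F T  ✗ fails (NOT cyan OR cool)
  T T T F  ✗ fails (NOT red OR cyan)
  T T T T  ✗ fails (NOT cool OR NOT snow)
1 of the 16 rows is a model.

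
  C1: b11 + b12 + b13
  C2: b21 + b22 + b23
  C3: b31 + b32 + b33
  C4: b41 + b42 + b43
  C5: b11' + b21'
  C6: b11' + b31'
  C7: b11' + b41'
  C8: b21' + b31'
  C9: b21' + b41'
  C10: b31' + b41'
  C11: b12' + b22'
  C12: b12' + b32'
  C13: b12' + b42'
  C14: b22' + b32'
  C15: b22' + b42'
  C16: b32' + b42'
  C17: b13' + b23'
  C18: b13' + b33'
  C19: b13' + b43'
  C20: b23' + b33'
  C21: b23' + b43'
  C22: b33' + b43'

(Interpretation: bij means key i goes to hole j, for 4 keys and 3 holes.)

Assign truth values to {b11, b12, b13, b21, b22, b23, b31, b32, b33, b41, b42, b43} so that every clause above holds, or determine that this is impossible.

UNSATISFIABLE

Try b11 = 0.
Try b12 = 1.
Unit clause (b22') forces b22 = 0.
Unit clause (b32') forces b32 = 0.
Unit clause (b42') forces b42 = 0.
Try b21 = 1.
Unit clause (b31') forces b31 = 0.
Unit clause (b33) forces b33 = 1.
Unit clause (b41') forces b41 = 0.
Unit clause (b43) forces b43 = 1.
Now (b43') is unsatisfied and unit — conflict.
Undo b21 and try b21 = 0.
Unit clause (b23) forces b23 = 1.
Unit clause (b13') forces b13 = 0.
Unit clause (b33') forces b33 = 0.
Unit clause (b31) forces b31 = 1.
Unit clause (b41') forces b41 = 0.
Unit clause (b43) forces b43 = 1.
Now (b43') is unsatisfied and unit — conflict.
Either choice for b21 ends in contradiction.
Undo b12 and try b12 = 0.
Unit clause (b13) forces b13 = 1.
Unit clause (b23') forces b23 = 0.
Unit clause (b33') forces b33 = 0.
Unit clause (b43') forces b43 = 0.
Try b21 = 1.
Unit clause (b31') forces b31 = 0.
Unit clause (b32) forces b32 = 1.
Unit clause (b41') forces b41 = 0.
Unit clause (b42) forces b42 = 1.
Now (b42') is unsatisfied and unit — conflict.
Undo b21 and try b21 = 0.
Unit clause (b22) forces b22 = 1.
Unit clause (b32') forces b32 = 0.
Unit clause (b31) forces b31 = 1.
Unit clause (b41') forces b41 = 0.
Unit clause (b42) forces b42 = 1.
Now (b42') is unsatisfied and unit — conflict.
Either choice for b21 ends in contradiction.
Either choice for b12 ends in contradiction.
Undo b11 and try b11 = 1.
Unit clause (b21') forces b21 = 0.
Unit clause (b31') forces b31 = 0.
Unit clause (b41') forces b41 = 0.
Try b22 = 1.
Unit clause (b12') forces b12 = 0.
Unit clause (b32') forces b32 = 0.
Unit clause (b33) forces b33 = 1.
Unit clause (b42') forces b42 = 0.
Unit clause (b43) forces b43 = 1.
Now (b43') is unsatisfied and unit — conflict.
Undo b22 and try b22 = 0.
Unit clause (b23) forces b23 = 1.
Unit clause (b13') forces b13 = 0.
Unit clause (b33') forces b33 = 0.
Unit clause (b32) forces b32 = 1.
Unit clause (b12') forces b12 = 0.
Unit clause (b42') forces b42 = 0.
Unit clause (b43) forces b43 = 1.
Now (b43') is unsatisfied and unit — conflict.
Either choice for b22 ends in contradiction.
Either choice for b11 ends in contradiction.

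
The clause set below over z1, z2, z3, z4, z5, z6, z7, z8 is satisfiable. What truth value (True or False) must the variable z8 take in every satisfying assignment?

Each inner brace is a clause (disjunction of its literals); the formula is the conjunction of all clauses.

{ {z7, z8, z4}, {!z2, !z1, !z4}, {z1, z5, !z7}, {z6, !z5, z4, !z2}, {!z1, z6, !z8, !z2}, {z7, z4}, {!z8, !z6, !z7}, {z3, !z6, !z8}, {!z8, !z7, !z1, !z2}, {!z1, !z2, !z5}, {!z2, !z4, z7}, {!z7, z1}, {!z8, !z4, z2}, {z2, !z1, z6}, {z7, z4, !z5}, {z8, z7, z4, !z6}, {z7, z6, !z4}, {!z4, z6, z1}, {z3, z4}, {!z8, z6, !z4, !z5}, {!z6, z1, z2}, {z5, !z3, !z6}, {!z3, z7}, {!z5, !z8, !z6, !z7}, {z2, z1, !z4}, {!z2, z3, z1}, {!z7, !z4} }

Suppose z8 = true.
Case z7 = true:
The clause (!z6) is unit, so z6 = false.
The clause (z1) is unit, so z1 = true.
The clause (!z2) is unit, so z2 = false.
But (z2) is also a unit clause — contradiction.
So z7 must be the other value — set z7 = false.
The clause (z4) is unit, so z4 = true.
The clause (!z2) is unit, so z2 = false.
But (z2) is also a unit clause — contradiction.
Both values of z7 lead to a conflict.
So every satisfying assignment has z8 = False.

False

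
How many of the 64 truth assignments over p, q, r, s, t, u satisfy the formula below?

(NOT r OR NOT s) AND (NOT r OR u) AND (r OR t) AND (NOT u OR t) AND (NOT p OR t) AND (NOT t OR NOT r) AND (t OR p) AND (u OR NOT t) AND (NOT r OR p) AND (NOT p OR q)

There are 2^6 = 64 truth assignments over (p, q, r, s, t, u).
Split on s. With s = true, the clauses containing s are satisfied and NOT s drops from the rest; 3 of the 2^5 = 32 assignments to the other variables satisfy what remains.
With s = false, by the same count on the reduced clause set, 3 assignments work.
(One model: p=F, q=F, r=F, s=F, t=T, u=T.)
Total: 3 + 3 = 6.

6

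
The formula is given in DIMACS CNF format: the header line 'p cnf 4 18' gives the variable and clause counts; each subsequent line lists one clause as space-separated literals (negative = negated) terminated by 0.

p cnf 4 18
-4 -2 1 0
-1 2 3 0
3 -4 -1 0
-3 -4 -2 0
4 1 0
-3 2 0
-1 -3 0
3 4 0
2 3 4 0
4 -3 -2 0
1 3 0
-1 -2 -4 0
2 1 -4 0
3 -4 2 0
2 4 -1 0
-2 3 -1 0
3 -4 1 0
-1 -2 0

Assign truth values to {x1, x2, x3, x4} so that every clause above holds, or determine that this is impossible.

Suppose x4 = True.
Suppose x2 = False.
The clause (¬x3) is unit, so x3 = False.
But (x3) is also a unit clause — contradiction.
Backtrack on x2: now try x2 = True.
The clause (x1) is unit, so x1 = True.
But (¬x1) is also a unit clause — contradiction.
Either choice for x2 ends in contradiction.
Backtrack on x4: now try x4 = False.
The clause (x1) is unit, so x1 = True.
The clause (¬x3) is unit, so x3 = False.
But (x3) is also a unit clause — contradiction.
Either choice for x4 ends in contradiction.

UNSATISFIABLE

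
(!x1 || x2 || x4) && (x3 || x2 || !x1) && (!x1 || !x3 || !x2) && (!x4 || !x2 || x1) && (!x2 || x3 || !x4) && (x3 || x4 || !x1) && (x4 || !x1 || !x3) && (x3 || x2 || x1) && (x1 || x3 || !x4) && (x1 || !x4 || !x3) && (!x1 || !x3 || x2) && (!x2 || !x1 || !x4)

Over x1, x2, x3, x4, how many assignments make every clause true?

3

There are 2^4 = 16 truth assignments over (x1, x2, x3, x4).
Check each against the 12 clauses (columns in the order x1, x2, x3, x4):
  F F F F  ✗ fails (x3 || x2 || x1)
  F F F T  ✗ fails (x3 || x2 || x1)
  F F T F  ✓ satisfies all
  F F T T  ✗ fails (x1 || !x4 || !x3)
  F T F F  ✓ satisfies all
  F T F T  ✗ fails (!x4 || !x2 || x1)
  F T T F  ✓ satisfies all
  F T T T  ✗ fails (!x4 || !x2 || x1)
  T F F F  ✗ fails (!x1 || x2 || x4)
  T F F T  ✗ fails (x3 || x2 || !x1)
  T F T F  ✗ fails (!x1 || x2 || x4)
  T F T T  ✗ fails (!x1 || !x3 || x2)
  T T F F  ✗ fails (x3 || x4 || !x1)
  T T F T  ✗ fails (!x2 || x3 || !x4)
  T T T F  ✗ fails (!x1 || !x3 || !x2)
  T T T T  ✗ fails (!x1 || !x3 || !x2)
3 of the 16 rows are models.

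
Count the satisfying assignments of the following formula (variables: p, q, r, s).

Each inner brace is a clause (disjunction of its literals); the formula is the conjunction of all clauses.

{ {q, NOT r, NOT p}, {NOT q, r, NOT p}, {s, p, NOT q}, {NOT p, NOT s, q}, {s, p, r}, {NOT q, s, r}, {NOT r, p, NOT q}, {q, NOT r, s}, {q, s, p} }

6

There are 2^4 = 16 truth assignments over (p, q, r, s).
Check each against the 9 clauses (columns in the order p, q, r, s):
  F F F F  ✗ fails (s OR p OR r)
  F F F T  ✓ satisfies all
  F F T F  ✗ fails (q OR NOT r OR s)
  F F T T  ✓ satisfies all
  F T F F  ✗ fails (s OR p OR NOT q)
  F T F T  ✓ satisfies all
  F T T F  ✗ fails (s OR p OR NOT q)
  F T T T  ✗ fails (NOT r OR p OR NOT q)
  T F F F  ✓ satisfies all
  T F F T  ✗ fails (NOT p OR NOT s OR q)
  T F T F  ✗ fails (q OR NOT r OR NOT p)
  T F T T  ✗ fails (q OR NOT r OR NOT p)
  T T F F  ✗ fails (NOT q OR r OR NOT p)
  T T F T  ✗ fails (NOT q OR r OR NOT p)
  T T T F  ✓ satisfies all
  T T T T  ✓ satisfies all
6 of the 16 rows are models.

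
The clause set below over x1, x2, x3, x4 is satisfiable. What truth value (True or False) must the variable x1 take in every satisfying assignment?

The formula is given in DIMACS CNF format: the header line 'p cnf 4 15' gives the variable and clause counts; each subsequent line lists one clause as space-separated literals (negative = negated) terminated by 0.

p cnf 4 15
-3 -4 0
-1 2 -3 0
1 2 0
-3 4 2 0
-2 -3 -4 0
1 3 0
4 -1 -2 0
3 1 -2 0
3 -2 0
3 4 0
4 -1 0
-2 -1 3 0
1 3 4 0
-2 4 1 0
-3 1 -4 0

Suppose x1 = False.
The clause (x2) is unit, so x2 = True.
The clause (x3) is unit, so x3 = True.
The clause (¬x4) is unit, so x4 = False.
But (x4) is also a unit clause — contradiction.
So every satisfying assignment has x1 = True.

True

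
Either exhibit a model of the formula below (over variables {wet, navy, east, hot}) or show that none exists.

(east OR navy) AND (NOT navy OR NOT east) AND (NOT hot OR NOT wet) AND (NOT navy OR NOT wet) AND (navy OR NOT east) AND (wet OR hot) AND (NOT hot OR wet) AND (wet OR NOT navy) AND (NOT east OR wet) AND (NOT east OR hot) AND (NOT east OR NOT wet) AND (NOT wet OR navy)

Branch on east: set east = true.
The clause (NOT navy) is unit, so navy = false.
That conflicts with the unit clause (navy).
Backtrack on east: now try east = false.
The clause (navy) is unit, so navy = true.
The clause (NOT wet) is unit, so wet = false.
That conflicts with the unit clause (wet).
Either choice for east ends in contradiction.

UNSATISFIABLE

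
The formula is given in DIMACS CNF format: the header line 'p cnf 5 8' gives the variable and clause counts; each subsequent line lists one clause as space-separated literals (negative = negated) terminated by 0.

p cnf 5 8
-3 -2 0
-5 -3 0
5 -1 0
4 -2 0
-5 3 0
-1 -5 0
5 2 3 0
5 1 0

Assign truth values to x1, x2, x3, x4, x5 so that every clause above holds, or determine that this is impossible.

UNSATISFIABLE

Suppose x3 = False.
From the singleton clause (¬x5), x5 = False.
From the singleton clause (¬x1), x1 = False.
That conflicts with the unit clause (x1).
Backtrack on x3: now try x3 = True.
From the singleton clause (¬x2), x2 = False.
From the singleton clause (¬x5), x5 = False.
From the singleton clause (¬x1), x1 = False.
That conflicts with the unit clause (x1).
Either choice for x3 ends in contradiction.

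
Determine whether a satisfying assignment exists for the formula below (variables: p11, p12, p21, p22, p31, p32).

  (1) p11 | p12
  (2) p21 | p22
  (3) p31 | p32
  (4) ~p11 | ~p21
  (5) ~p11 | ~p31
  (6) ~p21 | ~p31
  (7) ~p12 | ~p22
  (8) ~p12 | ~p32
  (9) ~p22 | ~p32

Suppose p11 = 1.
Unit clause (~p21) forces p21 = 0.
Unit clause (p22) forces p22 = 1.
Unit clause (~p31) forces p31 = 0.
Unit clause (p32) forces p32 = 1.
Now (~p32) is unsatisfied and unit — conflict.
That branch fails; take p11 = 0 instead.
Unit clause (p12) forces p12 = 1.
Unit clause (~p22) forces p22 = 0.
Unit clause (p21) forces p21 = 1.
Unit clause (~p31) forces p31 = 0.
Unit clause (p32) forces p32 = 1.
Now (~p32) is unsatisfied and unit — conflict.
Either choice for p11 ends in contradiction.
No assignment satisfies every clause.

No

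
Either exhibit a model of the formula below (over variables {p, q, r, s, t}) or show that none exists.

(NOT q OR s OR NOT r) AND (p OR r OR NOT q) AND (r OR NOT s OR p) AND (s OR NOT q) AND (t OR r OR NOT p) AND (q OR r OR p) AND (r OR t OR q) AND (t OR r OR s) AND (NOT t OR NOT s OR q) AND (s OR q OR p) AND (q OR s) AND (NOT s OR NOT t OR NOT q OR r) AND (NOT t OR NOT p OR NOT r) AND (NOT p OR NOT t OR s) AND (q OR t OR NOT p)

p: false; q: true; r: true; s: true; t: false

Case s = true:
Case r = true:
Case t = false:
Case q = true:
No clause remains; p is free.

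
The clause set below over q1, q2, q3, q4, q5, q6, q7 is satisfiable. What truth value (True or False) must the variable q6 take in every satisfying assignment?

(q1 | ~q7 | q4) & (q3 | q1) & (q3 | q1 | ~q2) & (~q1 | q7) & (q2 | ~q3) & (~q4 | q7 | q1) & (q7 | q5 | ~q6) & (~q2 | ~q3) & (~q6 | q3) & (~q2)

False

Suppose q6 = 1.
From the singleton clause (q3), q3 = 1.
From the singleton clause (q2), q2 = 1.
Now (~q2) is unsatisfied and unit — conflict.
So every satisfying assignment has q6 = False.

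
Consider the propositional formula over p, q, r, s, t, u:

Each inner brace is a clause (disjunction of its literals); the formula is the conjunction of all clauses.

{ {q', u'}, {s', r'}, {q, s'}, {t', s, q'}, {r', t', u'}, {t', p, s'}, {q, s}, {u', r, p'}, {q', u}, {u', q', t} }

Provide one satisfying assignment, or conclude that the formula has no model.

Suppose q = 0.
The clause (s') is unit, so s = 0.
That conflicts with the unit clause (s).
That branch fails; take q = 1 instead.
The clause (u') is unit, so u = 0.
That conflicts with the unit clause (u).
Both values of q lead to a conflict.

UNSATISFIABLE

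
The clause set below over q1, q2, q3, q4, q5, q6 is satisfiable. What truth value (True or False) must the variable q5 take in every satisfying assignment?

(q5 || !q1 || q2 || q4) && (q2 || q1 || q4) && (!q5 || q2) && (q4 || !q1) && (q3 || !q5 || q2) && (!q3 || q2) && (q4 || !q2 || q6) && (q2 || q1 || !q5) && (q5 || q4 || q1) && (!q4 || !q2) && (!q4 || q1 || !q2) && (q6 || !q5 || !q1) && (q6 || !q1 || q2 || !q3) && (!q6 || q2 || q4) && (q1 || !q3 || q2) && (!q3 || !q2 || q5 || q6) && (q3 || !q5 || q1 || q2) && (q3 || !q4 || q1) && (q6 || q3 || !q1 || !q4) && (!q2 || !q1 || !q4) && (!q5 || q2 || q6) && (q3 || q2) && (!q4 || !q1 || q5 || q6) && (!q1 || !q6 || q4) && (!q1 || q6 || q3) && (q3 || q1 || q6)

Suppose q5 = false.
Try q4 = true.
(!q2) alone gives q2 = false.
(!q3) alone gives q3 = false.
Now (q3) is unsatisfied and unit — conflict.
So q4 must be the other value — set q4 = false.
(!q1) alone gives q1 = false.
Now (q1) is unsatisfied and unit — conflict.
Either choice for q4 ends in contradiction.
So every satisfying assignment has q5 = True.

True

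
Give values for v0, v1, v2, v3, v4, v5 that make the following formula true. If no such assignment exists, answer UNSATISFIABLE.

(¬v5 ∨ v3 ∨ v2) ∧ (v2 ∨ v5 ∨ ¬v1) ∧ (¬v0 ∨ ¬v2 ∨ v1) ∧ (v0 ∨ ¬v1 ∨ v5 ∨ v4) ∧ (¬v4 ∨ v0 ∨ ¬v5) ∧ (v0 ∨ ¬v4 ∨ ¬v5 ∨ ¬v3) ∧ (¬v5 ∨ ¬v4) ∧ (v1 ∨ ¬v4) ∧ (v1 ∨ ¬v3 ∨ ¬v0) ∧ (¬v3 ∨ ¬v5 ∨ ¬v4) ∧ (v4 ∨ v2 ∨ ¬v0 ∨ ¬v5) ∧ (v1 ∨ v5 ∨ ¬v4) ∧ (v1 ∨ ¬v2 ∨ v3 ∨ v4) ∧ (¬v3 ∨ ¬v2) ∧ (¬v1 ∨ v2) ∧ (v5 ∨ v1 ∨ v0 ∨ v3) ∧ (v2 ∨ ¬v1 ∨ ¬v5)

Try v5 = True.
The clause (¬v4) is unit, so v4 = False.
Try v3 = True.
The clause (¬v2) is unit, so v2 = False.
The clause (¬v0) is unit, so v0 = False.
The clause (¬v1) is unit, so v1 = False.
This assignment satisfies each clause.

v0 ↦ False,  v1 ↦ False,  v2 ↦ False,  v3 ↦ True,  v4 ↦ False,  v5 ↦ True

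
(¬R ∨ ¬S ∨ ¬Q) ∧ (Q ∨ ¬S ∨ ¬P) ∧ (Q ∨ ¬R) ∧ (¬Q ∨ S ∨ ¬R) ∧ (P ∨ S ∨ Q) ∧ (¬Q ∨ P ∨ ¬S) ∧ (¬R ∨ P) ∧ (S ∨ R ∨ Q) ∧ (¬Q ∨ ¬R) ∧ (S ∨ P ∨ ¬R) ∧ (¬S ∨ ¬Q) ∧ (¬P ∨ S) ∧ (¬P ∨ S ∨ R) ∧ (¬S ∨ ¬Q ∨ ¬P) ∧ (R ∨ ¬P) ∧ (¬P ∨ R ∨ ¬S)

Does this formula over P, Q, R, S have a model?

Try Q = True.
Unit clause (¬R) forces R = False.
Unit clause (¬S) forces S = False.
Unit clause (¬P) forces P = False.
Every clause now holds.
A satisfying assignment: P: False; Q: True; R: False; S: False.

Satisfiable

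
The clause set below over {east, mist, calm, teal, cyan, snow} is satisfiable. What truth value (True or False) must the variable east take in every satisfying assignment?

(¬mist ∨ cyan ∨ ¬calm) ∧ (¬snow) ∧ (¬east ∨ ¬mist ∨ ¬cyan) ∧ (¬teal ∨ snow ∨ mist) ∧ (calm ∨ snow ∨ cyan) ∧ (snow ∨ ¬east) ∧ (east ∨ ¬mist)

Suppose east = True.
(¬snow) alone gives snow = False.
But (snow) is also a unit clause — contradiction.
So every satisfying assignment has east = False.

False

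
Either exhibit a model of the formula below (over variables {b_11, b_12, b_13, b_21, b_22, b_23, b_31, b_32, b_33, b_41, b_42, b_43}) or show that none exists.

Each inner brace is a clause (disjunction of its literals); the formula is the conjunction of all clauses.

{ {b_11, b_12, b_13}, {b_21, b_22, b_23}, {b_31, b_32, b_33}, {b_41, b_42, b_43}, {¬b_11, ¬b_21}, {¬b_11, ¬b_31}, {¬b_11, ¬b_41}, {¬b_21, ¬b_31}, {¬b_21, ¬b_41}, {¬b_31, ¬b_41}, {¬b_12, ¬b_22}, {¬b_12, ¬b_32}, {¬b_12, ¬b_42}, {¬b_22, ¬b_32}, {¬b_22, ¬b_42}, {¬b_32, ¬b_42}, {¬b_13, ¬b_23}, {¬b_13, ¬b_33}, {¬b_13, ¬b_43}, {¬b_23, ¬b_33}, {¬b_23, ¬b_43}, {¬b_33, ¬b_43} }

Branch on b_11: set b_11 = False.
Branch on b_12: set b_12 = True.
The clause (¬b_22) is unit, so b_22 = False.
The clause (¬b_32) is unit, so b_32 = False.
The clause (¬b_42) is unit, so b_42 = False.
Branch on b_21: set b_21 = True.
The clause (¬b_31) is unit, so b_31 = False.
The clause (b_33) is unit, so b_33 = True.
The clause (¬b_41) is unit, so b_41 = False.
The clause (b_43) is unit, so b_43 = True.
That conflicts with the unit clause (¬b_43).
So b_21 must be the other value — set b_21 = False.
The clause (b_23) is unit, so b_23 = True.
The clause (¬b_13) is unit, so b_13 = False.
The clause (¬b_33) is unit, so b_33 = False.
The clause (b_31) is unit, so b_31 = True.
The clause (¬b_41) is unit, so b_41 = False.
The clause (b_43) is unit, so b_43 = True.
That conflicts with the unit clause (¬b_43).
Neither b_21 = True nor b_21 = False works.
So b_12 must be the other value — set b_12 = False.
The clause (b_13) is unit, so b_13 = True.
The clause (¬b_23) is unit, so b_23 = False.
The clause (¬b_33) is unit, so b_33 = False.
The clause (¬b_43) is unit, so b_43 = False.
Branch on b_21: set b_21 = True.
The clause (¬b_31) is unit, so b_31 = False.
The clause (b_32) is unit, so b_32 = True.
The clause (¬b_41) is unit, so b_41 = False.
The clause (b_42) is unit, so b_42 = True.
That conflicts with the unit clause (¬b_42).
So b_21 must be the other value — set b_21 = False.
The clause (b_22) is unit, so b_22 = True.
The clause (¬b_32) is unit, so b_32 = False.
The clause (b_31) is unit, so b_31 = True.
The clause (¬b_41) is unit, so b_41 = False.
The clause (b_42) is unit, so b_42 = True.
That conflicts with the unit clause (¬b_42).
Neither b_21 = True nor b_21 = False works.
Neither b_12 = True nor b_12 = False works.
So b_11 must be the other value — set b_11 = True.
The clause (¬b_21) is unit, so b_21 = False.
The clause (¬b_31) is unit, so b_31 = False.
The clause (¬b_41) is unit, so b_41 = False.
Branch on b_22: set b_22 = True.
The clause (¬b_12) is unit, so b_12 = False.
The clause (¬b_32) is unit, so b_32 = False.
The clause (b_33) is unit, so b_33 = True.
The clause (¬b_42) is unit, so b_42 = False.
The clause (b_43) is unit, so b_43 = True.
That conflicts with the unit clause (¬b_43).
So b_22 must be the other value — set b_22 = False.
The clause (b_23) is unit, so b_23 = True.
The clause (¬b_13) is unit, so b_13 = False.
The clause (¬b_33) is unit, so b_33 = False.
The clause (b_32) is unit, so b_32 = True.
The clause (¬b_12) is unit, so b_12 = False.
The clause (¬b_42) is unit, so b_42 = False.
The clause (b_43) is unit, so b_43 = True.
That conflicts with the unit clause (¬b_43).
Neither b_22 = True nor b_22 = False works.
Neither b_11 = True nor b_11 = False works.

UNSATISFIABLE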